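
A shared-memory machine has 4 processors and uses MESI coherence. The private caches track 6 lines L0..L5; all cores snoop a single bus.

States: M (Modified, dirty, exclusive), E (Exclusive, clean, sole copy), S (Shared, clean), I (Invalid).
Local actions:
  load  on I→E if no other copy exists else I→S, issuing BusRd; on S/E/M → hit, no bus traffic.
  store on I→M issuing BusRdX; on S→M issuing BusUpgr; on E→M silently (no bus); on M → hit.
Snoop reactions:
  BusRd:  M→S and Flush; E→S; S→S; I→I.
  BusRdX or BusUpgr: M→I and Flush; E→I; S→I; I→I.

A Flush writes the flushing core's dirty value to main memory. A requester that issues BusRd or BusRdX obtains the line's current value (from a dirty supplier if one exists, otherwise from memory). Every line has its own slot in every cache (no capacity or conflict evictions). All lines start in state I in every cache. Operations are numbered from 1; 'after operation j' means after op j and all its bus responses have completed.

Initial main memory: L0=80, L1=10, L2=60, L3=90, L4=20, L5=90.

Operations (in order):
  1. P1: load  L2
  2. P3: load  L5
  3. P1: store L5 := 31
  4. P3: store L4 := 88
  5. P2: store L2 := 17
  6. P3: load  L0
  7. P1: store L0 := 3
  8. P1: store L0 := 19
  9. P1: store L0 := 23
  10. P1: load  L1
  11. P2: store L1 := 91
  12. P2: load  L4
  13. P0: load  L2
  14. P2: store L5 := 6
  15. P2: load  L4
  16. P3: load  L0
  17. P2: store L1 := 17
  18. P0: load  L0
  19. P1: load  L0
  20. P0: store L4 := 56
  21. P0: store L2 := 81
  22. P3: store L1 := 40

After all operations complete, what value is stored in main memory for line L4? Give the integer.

memory[L4] = 88

step 1: P1: load  L2  ⟶  IEII  (L2)  txn=BusRd  M[L2]=60
step 2: P3: load  L5  ⟶  IIIE  (L5)  txn=BusRd  M[L5]=90
step 3: P1: store L5 := 31  ⟶  IMII  (L5)  txn=BusRdX  M[L5]=90
step 4: P3: store L4 := 88  ⟶  IIIM  (L4)  txn=BusRdX  M[L4]=20
step 5: P2: store L2 := 17  ⟶  IIMI  (L2)  txn=BusRdX  M[L2]=60
step 6: P3: load  L0  ⟶  IIIE  (L0)  txn=BusRd  M[L0]=80
step 7: P1: store L0 := 3  ⟶  IMII  (L0)  txn=BusRdX  M[L0]=80
step 8: P1: store L0 := 19  ⟶  IMII  (L0)  txn=∅  M[L0]=80
step 9: P1: store L0 := 23  ⟶  IMII  (L0)  txn=∅  M[L0]=80
step 10: P1: load  L1  ⟶  IEII  (L1)  txn=BusRd  M[L1]=10
step 11: P2: store L1 := 91  ⟶  IIMI  (L1)  txn=BusRdX  M[L1]=10
step 12: P2: load  L4  ⟶  IISS  (L4)  txn=BusRd+Flush  M[L4]=88
step 13: P0: load  L2  ⟶  SISI  (L2)  txn=BusRd+Flush  M[L2]=17
step 14: P2: store L5 := 6  ⟶  IIMI  (L5)  txn=BusRdX+Flush  M[L5]=31
step 15: P2: load  L4  ⟶  IISS  (L4)  txn=∅  M[L4]=88
step 16: P3: load  L0  ⟶  ISIS  (L0)  txn=BusRd+Flush  M[L0]=23
step 17: P2: store L1 := 17  ⟶  IIMI  (L1)  txn=∅  M[L1]=10
step 18: P0: load  L0  ⟶  SSIS  (L0)  txn=BusRd  M[L0]=23
step 19: P1: load  L0  ⟶  SSIS  (L0)  txn=∅  M[L0]=23
step 20: P0: store L4 := 56  ⟶  MIII  (L4)  txn=BusRdX  M[L4]=88
step 21: P0: store L2 := 81  ⟶  MIII  (L2)  txn=BusUpgr  M[L2]=17
step 22: P3: store L1 := 40  ⟶  IIIM  (L1)  txn=BusRdX+Flush  M[L1]=17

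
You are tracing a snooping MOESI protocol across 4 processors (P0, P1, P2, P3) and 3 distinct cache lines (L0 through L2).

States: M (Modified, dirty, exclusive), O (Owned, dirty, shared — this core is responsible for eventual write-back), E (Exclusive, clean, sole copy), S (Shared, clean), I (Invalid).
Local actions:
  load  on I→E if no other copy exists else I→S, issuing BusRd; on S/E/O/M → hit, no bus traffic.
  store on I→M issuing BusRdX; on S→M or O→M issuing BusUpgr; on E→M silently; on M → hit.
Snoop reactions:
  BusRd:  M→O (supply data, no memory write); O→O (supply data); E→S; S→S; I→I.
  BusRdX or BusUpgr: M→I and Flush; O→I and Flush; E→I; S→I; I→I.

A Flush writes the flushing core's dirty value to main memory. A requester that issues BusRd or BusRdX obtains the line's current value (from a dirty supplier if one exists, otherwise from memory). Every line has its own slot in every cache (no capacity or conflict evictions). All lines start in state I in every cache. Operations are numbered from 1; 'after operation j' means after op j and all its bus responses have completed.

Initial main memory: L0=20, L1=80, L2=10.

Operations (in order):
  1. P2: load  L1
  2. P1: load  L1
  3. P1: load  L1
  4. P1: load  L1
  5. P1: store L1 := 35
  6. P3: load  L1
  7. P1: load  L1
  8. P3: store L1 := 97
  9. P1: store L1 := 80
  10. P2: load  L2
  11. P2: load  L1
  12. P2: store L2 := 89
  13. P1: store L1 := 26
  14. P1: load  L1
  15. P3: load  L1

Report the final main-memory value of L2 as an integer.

1. P2: load  L1  bus=[BusRd]  L1: P0=I P1=I P2=E P3=I  mem[L1]=80
2. P1: load  L1  bus=[BusRd]  L1: P0=I P1=S P2=S P3=I  mem[L1]=80
3. P1: load  L1  bus=[-]  L1: P0=I P1=S P2=S P3=I  mem[L1]=80
4. P1: load  L1  bus=[-]  L1: P0=I P1=S P2=S P3=I  mem[L1]=80
5. P1: store L1 := 35  bus=[BusUpgr]  L1: P0=I P1=M P2=I P3=I  mem[L1]=80
6. P3: load  L1  bus=[BusRd]  L1: P0=I P1=O P2=I P3=S  mem[L1]=80
7. P1: load  L1  bus=[-]  L1: P0=I P1=O P2=I P3=S  mem[L1]=80
8. P3: store L1 := 97  bus=[BusUpgr,Flush]  L1: P0=I P1=I P2=I P3=M  mem[L1]=35
9. P1: store L1 := 80  bus=[BusRdX,Flush]  L1: P0=I P1=M P2=I P3=I  mem[L1]=97
10. P2: load  L2  bus=[BusRd]  L2: P0=I P1=I P2=E P3=I  mem[L2]=10
11. P2: load  L1  bus=[BusRd]  L1: P0=I P1=O P2=S P3=I  mem[L1]=97
12. P2: store L2 := 89  bus=[-]  L2: P0=I P1=I P2=M P3=I  mem[L2]=10
13. P1: store L1 := 26  bus=[BusUpgr]  L1: P0=I P1=M P2=I P3=I  mem[L1]=97
14. P1: load  L1  bus=[-]  L1: P0=I P1=M P2=I P3=I  mem[L1]=97
15. P3: load  L1  bus=[BusRd]  L1: P0=I P1=O P2=I P3=S  mem[L1]=97

memory[L2] = 10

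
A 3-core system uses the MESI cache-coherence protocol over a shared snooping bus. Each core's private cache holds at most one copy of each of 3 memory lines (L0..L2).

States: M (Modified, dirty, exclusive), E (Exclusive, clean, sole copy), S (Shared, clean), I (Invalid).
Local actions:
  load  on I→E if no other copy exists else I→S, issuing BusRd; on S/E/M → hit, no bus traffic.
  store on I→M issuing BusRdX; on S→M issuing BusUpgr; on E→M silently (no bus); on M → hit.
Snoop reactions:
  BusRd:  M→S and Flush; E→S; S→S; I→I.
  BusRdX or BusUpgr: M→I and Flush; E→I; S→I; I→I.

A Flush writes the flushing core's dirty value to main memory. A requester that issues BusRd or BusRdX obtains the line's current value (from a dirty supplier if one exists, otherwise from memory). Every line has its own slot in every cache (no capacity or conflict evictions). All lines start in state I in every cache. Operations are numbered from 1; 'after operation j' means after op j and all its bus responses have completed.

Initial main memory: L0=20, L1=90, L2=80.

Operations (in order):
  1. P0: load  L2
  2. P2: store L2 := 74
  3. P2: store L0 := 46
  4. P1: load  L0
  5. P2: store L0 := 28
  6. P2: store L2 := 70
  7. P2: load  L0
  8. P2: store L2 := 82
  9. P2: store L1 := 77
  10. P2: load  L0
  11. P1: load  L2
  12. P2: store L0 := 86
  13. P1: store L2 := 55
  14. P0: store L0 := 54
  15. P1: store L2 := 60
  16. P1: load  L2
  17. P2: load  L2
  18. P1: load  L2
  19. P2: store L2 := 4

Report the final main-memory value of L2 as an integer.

memory[L2] = 60

[1] P0: load  L2 | P0:E(80), P1:I, P2:I | bus: BusRd
[2] P2: store L2 := 74 | P0:I, P1:I, P2:M(74) | bus: BusRdX
[3] P2: store L0 := 46 | P0:I, P1:I, P2:M(46) | bus: BusRdX
[4] P1: load  L0 | P0:I, P1:S(46), P2:S(46) | bus: BusRd,Flush
[5] P2: store L0 := 28 | P0:I, P1:I, P2:M(28) | bus: BusUpgr
[6] P2: store L2 := 70 | P0:I, P1:I, P2:M(70) | bus: none
[7] P2: load  L0 | P0:I, P1:I, P2:M(28) | bus: none
[8] P2: store L2 := 82 | P0:I, P1:I, P2:M(82) | bus: none
[9] P2: store L1 := 77 | P0:I, P1:I, P2:M(77) | bus: BusRdX
[10] P2: load  L0 | P0:I, P1:I, P2:M(28) | bus: none
[11] P1: load  L2 | P0:I, P1:S(82), P2:S(82) | bus: BusRd,Flush
[12] P2: store L0 := 86 | P0:I, P1:I, P2:M(86) | bus: none
[13] P1: store L2 := 55 | P0:I, P1:M(55), P2:I | bus: BusUpgr
[14] P0: store L0 := 54 | P0:M(54), P1:I, P2:I | bus: BusRdX,Flush
[15] P1: store L2 := 60 | P0:I, P1:M(60), P2:I | bus: none
[16] P1: load  L2 | P0:I, P1:M(60), P2:I | bus: none
[17] P2: load  L2 | P0:I, P1:S(60), P2:S(60) | bus: BusRd,Flush
[18] P1: load  L2 | P0:I, P1:S(60), P2:S(60) | bus: none
[19] P2: store L2 := 4 | P0:I, P1:I, P2:M(4) | bus: BusUpgr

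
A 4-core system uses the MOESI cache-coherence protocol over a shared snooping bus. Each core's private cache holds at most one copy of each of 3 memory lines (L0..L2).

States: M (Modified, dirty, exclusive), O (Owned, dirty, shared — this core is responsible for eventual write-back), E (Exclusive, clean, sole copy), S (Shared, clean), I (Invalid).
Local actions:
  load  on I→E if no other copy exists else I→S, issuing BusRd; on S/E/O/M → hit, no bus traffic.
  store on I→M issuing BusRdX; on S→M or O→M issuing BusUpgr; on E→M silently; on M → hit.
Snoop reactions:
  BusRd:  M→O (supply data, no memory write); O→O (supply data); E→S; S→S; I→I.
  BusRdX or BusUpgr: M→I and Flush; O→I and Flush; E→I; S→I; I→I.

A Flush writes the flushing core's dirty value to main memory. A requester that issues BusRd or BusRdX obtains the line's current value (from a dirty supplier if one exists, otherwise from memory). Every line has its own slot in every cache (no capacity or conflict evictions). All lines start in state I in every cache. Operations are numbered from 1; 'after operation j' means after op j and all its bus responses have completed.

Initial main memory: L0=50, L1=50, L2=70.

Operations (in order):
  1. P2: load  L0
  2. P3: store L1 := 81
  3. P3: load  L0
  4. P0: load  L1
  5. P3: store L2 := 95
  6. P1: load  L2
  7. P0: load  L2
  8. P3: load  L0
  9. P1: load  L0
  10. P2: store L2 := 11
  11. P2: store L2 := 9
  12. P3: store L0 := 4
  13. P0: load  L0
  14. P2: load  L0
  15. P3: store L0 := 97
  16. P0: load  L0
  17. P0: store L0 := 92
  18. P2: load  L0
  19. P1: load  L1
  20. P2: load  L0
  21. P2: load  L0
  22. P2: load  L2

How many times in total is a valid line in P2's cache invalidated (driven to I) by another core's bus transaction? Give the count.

invalidations = 2

1. P2: load  L0  bus=[BusRd]  L0: P0=I P1=I P2=E P3=I  mem[L0]=50
2. P3: store L1 := 81  bus=[BusRdX]  L1: P0=I P1=I P2=I P3=M  mem[L1]=50
3. P3: load  L0  bus=[BusRd]  L0: P0=I P1=I P2=S P3=S  mem[L0]=50
4. P0: load  L1  bus=[BusRd]  L1: P0=S P1=I P2=I P3=O  mem[L1]=50
5. P3: store L2 := 95  bus=[BusRdX]  L2: P0=I P1=I P2=I P3=M  mem[L2]=70
6. P1: load  L2  bus=[BusRd]  L2: P0=I P1=S P2=I P3=O  mem[L2]=70
7. P0: load  L2  bus=[BusRd]  L2: P0=S P1=S P2=I P3=O  mem[L2]=70
8. P3: load  L0  bus=[-]  L0: P0=I P1=I P2=S P3=S  mem[L0]=50
9. P1: load  L0  bus=[BusRd]  L0: P0=I P1=S P2=S P3=S  mem[L0]=50
10. P2: store L2 := 11  bus=[BusRdX,Flush]  L2: P0=I P1=I P2=M P3=I  mem[L2]=95
11. P2: store L2 := 9  bus=[-]  L2: P0=I P1=I P2=M P3=I  mem[L2]=95
12. P3: store L0 := 4  bus=[BusUpgr]  L0: P0=I P1=I P2=I P3=M  mem[L0]=50
13. P0: load  L0  bus=[BusRd]  L0: P0=S P1=I P2=I P3=O  mem[L0]=50
14. P2: load  L0  bus=[BusRd]  L0: P0=S P1=I P2=S P3=O  mem[L0]=50
15. P3: store L0 := 97  bus=[BusUpgr]  L0: P0=I P1=I P2=I P3=M  mem[L0]=50
16. P0: load  L0  bus=[BusRd]  L0: P0=S P1=I P2=I P3=O  mem[L0]=50
17. P0: store L0 := 92  bus=[BusUpgr,Flush]  L0: P0=M P1=I P2=I P3=I  mem[L0]=97
18. P2: load  L0  bus=[BusRd]  L0: P0=O P1=I P2=S P3=I  mem[L0]=97
19. P1: load  L1  bus=[BusRd]  L1: P0=S P1=S P2=I P3=O  mem[L1]=50
20. P2: load  L0  bus=[-]  L0: P0=O P1=I P2=S P3=I  mem[L0]=97
21. P2: load  L0  bus=[-]  L0: P0=O P1=I P2=S P3=I  mem[L0]=97
22. P2: load  L2  bus=[-]  L2: P0=I P1=I P2=M P3=I  mem[L2]=95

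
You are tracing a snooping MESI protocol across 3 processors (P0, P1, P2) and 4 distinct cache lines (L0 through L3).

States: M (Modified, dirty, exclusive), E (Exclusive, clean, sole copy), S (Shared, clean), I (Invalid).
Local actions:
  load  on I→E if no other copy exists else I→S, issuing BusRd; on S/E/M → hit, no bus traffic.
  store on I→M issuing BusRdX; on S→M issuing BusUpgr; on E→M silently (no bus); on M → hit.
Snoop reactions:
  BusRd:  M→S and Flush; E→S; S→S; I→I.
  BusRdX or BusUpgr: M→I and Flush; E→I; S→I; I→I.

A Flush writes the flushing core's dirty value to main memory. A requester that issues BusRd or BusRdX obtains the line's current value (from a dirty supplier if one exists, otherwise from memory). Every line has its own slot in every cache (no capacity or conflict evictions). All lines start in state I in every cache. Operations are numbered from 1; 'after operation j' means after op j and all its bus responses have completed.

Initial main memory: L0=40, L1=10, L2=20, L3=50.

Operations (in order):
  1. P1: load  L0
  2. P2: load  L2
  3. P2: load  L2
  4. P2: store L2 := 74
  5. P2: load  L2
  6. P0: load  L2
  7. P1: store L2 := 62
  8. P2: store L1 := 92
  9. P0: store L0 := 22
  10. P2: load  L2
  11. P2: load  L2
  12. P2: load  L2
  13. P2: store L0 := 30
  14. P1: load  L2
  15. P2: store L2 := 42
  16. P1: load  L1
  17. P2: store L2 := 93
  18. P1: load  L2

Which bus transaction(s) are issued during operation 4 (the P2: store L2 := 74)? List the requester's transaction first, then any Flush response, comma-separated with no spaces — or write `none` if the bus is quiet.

step 1: P1: load  L0  ⟶  IEI  (L0)  txn=BusRd  M[L0]=40
step 2: P2: load  L2  ⟶  IIE  (L2)  txn=BusRd  M[L2]=20
step 3: P2: load  L2  ⟶  IIE  (L2)  txn=∅  M[L2]=20
step 4: P2: store L2 := 74  ⟶  IIM  (L2)  txn=∅  M[L2]=20
step 5: P2: load  L2  ⟶  IIM  (L2)  txn=∅  M[L2]=20
step 6: P0: load  L2  ⟶  SIS  (L2)  txn=BusRd+Flush  M[L2]=74
step 7: P1: store L2 := 62  ⟶  IMI  (L2)  txn=BusRdX  M[L2]=74
step 8: P2: store L1 := 92  ⟶  IIM  (L1)  txn=BusRdX  M[L1]=10
step 9: P0: store L0 := 22  ⟶  MII  (L0)  txn=BusRdX  M[L0]=40
step 10: P2: load  L2  ⟶  ISS  (L2)  txn=BusRd+Flush  M[L2]=62
step 11: P2: load  L2  ⟶  ISS  (L2)  txn=∅  M[L2]=62
step 12: P2: load  L2  ⟶  ISS  (L2)  txn=∅  M[L2]=62
step 13: P2: store L0 := 30  ⟶  IIM  (L0)  txn=BusRdX+Flush  M[L0]=22
step 14: P1: load  L2  ⟶  ISS  (L2)  txn=∅  M[L2]=62
step 15: P2: store L2 := 42  ⟶  IIM  (L2)  txn=BusUpgr  M[L2]=62
step 16: P1: load  L1  ⟶  ISS  (L1)  txn=BusRd+Flush  M[L1]=92
step 17: P2: store L2 := 93  ⟶  IIM  (L2)  txn=∅  M[L2]=62
step 18: P1: load  L2  ⟶  ISS  (L2)  txn=BusRd+Flush  M[L2]=93

bus = none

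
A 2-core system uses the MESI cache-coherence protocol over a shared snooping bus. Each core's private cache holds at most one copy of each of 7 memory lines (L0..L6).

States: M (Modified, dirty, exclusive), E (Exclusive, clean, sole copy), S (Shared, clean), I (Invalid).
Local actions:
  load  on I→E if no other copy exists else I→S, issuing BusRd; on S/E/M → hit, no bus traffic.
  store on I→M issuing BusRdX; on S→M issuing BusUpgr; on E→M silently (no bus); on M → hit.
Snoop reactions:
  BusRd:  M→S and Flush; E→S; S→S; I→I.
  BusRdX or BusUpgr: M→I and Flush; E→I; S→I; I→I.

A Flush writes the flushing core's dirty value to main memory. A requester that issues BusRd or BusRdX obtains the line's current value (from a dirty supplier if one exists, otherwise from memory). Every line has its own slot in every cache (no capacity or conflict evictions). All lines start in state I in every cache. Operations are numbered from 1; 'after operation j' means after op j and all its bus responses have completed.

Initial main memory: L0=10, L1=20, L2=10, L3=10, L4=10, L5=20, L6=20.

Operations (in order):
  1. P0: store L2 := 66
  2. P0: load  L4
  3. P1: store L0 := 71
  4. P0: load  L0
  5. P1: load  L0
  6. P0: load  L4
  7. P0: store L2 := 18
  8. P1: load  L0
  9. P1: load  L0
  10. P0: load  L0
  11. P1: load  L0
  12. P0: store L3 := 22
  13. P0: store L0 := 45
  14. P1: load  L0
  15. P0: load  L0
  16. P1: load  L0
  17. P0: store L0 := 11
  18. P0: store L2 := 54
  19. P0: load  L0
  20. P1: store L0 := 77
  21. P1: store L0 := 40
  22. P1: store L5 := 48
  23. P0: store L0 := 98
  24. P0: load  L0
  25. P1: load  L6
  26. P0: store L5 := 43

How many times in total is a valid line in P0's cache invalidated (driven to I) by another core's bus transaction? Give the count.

invalidations = 1

1. P0: store L2 := 66  bus=[BusRdX]  L2: P0=M P1=I  mem[L2]=10
2. P0: load  L4  bus=[BusRd]  L4: P0=E P1=I  mem[L4]=10
3. P1: store L0 := 71  bus=[BusRdX]  L0: P0=I P1=M  mem[L0]=10
4. P0: load  L0  bus=[BusRd,Flush]  L0: P0=S P1=S  mem[L0]=71
5. P1: load  L0  bus=[-]  L0: P0=S P1=S  mem[L0]=71
6. P0: load  L4  bus=[-]  L4: P0=E P1=I  mem[L4]=10
7. P0: store L2 := 18  bus=[-]  L2: P0=M P1=I  mem[L2]=10
8. P1: load  L0  bus=[-]  L0: P0=S P1=S  mem[L0]=71
9. P1: load  L0  bus=[-]  L0: P0=S P1=S  mem[L0]=71
10. P0: load  L0  bus=[-]  L0: P0=S P1=S  mem[L0]=71
11. P1: load  L0  bus=[-]  L0: P0=S P1=S  mem[L0]=71
12. P0: store L3 := 22  bus=[BusRdX]  L3: P0=M P1=I  mem[L3]=10
13. P0: store L0 := 45  bus=[BusUpgr]  L0: P0=M P1=I  mem[L0]=71
14. P1: load  L0  bus=[BusRd,Flush]  L0: P0=S P1=S  mem[L0]=45
15. P0: load  L0  bus=[-]  L0: P0=S P1=S  mem[L0]=45
16. P1: load  L0  bus=[-]  L0: P0=S P1=S  mem[L0]=45
17. P0: store L0 := 11  bus=[BusUpgr]  L0: P0=M P1=I  mem[L0]=45
18. P0: store L2 := 54  bus=[-]  L2: P0=M P1=I  mem[L2]=10
19. P0: load  L0  bus=[-]  L0: P0=M P1=I  mem[L0]=45
20. P1: store L0 := 77  bus=[BusRdX,Flush]  L0: P0=I P1=M  mem[L0]=11
21. P1: store L0 := 40  bus=[-]  L0: P0=I P1=M  mem[L0]=11
22. P1: store L5 := 48  bus=[BusRdX]  L5: P0=I P1=M  mem[L5]=20
23. P0: store L0 := 98  bus=[BusRdX,Flush]  L0: P0=M P1=I  mem[L0]=40
24. P0: load  L0  bus=[-]  L0: P0=M P1=I  mem[L0]=40
25. P1: load  L6  bus=[BusRd]  L6: P0=I P1=E  mem[L6]=20
26. P0: store L5 := 43  bus=[BusRdX,Flush]  L5: P0=M P1=I  mem[L5]=48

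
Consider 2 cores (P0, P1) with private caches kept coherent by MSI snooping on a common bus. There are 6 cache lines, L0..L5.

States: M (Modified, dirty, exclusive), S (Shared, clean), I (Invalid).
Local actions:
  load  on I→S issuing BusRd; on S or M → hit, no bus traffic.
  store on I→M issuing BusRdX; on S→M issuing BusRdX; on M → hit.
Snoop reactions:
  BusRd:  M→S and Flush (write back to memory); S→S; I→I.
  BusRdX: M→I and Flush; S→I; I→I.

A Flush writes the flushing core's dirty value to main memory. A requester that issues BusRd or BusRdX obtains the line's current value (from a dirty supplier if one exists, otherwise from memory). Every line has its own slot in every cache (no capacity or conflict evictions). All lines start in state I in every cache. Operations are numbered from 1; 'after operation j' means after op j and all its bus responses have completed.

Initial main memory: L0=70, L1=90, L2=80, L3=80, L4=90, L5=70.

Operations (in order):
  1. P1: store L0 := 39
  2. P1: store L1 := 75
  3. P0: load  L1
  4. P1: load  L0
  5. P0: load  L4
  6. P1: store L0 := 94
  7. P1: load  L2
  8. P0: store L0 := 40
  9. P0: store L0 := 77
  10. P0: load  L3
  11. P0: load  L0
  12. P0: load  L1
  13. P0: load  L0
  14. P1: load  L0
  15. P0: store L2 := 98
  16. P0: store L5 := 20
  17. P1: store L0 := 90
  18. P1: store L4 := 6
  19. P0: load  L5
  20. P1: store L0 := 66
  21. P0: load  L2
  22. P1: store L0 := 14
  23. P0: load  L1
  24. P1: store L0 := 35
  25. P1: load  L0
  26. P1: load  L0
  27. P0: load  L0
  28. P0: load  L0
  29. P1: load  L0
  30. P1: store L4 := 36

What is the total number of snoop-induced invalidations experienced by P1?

invalidations = 2

step 1: P1: store L0 := 39  ⟶  IM  (L0)  txn=BusRdX  M[L0]=70
step 2: P1: store L1 := 75  ⟶  IM  (L1)  txn=BusRdX  M[L1]=90
step 3: P0: load  L1  ⟶  SS  (L1)  txn=BusRd+Flush  M[L1]=75
step 4: P1: load  L0  ⟶  IM  (L0)  txn=∅  M[L0]=70
step 5: P0: load  L4  ⟶  SI  (L4)  txn=BusRd  M[L4]=90
step 6: P1: store L0 := 94  ⟶  IM  (L0)  txn=∅  M[L0]=70
step 7: P1: load  L2  ⟶  IS  (L2)  txn=BusRd  M[L2]=80
step 8: P0: store L0 := 40  ⟶  MI  (L0)  txn=BusRdX+Flush  M[L0]=94
step 9: P0: store L0 := 77  ⟶  MI  (L0)  txn=∅  M[L0]=94
step 10: P0: load  L3  ⟶  SI  (L3)  txn=BusRd  M[L3]=80
step 11: P0: load  L0  ⟶  MI  (L0)  txn=∅  M[L0]=94
step 12: P0: load  L1  ⟶  SS  (L1)  txn=∅  M[L1]=75
step 13: P0: load  L0  ⟶  MI  (L0)  txn=∅  M[L0]=94
step 14: P1: load  L0  ⟶  SS  (L0)  txn=BusRd+Flush  M[L0]=77
step 15: P0: store L2 := 98  ⟶  MI  (L2)  txn=BusRdX  M[L2]=80
step 16: P0: store L5 := 20  ⟶  MI  (L5)  txn=BusRdX  M[L5]=70
step 17: P1: store L0 := 90  ⟶  IM  (L0)  txn=BusRdX  M[L0]=77
step 18: P1: store L4 := 6  ⟶  IM  (L4)  txn=BusRdX  M[L4]=90
step 19: P0: load  L5  ⟶  MI  (L5)  txn=∅  M[L5]=70
step 20: P1: store L0 := 66  ⟶  IM  (L0)  txn=∅  M[L0]=77
step 21: P0: load  L2  ⟶  MI  (L2)  txn=∅  M[L2]=80
step 22: P1: store L0 := 14  ⟶  IM  (L0)  txn=∅  M[L0]=77
step 23: P0: load  L1  ⟶  SS  (L1)  txn=∅  M[L1]=75
step 24: P1: store L0 := 35  ⟶  IM  (L0)  txn=∅  M[L0]=77
step 25: P1: load  L0  ⟶  IM  (L0)  txn=∅  M[L0]=77
step 26: P1: load  L0  ⟶  IM  (L0)  txn=∅  M[L0]=77
step 27: P0: load  L0  ⟶  SS  (L0)  txn=BusRd+Flush  M[L0]=35
step 28: P0: load  L0  ⟶  SS  (L0)  txn=∅  M[L0]=35
step 29: P1: load  L0  ⟶  SS  (L0)  txn=∅  M[L0]=35
step 30: P1: store L4 := 36  ⟶  IM  (L4)  txn=∅  M[L4]=90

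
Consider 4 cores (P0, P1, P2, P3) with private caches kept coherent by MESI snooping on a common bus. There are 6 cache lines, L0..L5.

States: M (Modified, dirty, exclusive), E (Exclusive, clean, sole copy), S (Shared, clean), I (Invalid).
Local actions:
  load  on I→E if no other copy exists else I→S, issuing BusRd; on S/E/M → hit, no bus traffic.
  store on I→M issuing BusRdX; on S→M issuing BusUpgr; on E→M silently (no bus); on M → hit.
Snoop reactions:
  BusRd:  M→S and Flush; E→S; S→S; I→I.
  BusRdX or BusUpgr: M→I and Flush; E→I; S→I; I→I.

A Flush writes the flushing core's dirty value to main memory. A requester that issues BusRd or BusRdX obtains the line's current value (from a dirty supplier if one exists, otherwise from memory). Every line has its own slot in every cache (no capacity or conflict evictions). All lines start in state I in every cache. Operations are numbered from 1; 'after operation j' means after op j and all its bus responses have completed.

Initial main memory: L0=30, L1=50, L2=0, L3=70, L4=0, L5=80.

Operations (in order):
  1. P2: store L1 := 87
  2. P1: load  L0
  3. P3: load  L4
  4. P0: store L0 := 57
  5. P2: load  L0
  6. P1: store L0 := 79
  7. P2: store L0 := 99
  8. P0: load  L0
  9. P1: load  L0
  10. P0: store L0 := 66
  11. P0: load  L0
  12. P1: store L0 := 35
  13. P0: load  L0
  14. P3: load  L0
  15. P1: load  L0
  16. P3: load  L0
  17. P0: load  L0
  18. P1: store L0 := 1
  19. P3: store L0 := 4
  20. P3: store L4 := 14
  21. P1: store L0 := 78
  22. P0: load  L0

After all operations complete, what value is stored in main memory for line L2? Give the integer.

1. P2: store L1 := 87  bus=[BusRdX]  L1: P0=I P1=I P2=M P3=I  mem[L1]=50
2. P1: load  L0  bus=[BusRd]  L0: P0=I P1=E P2=I P3=I  mem[L0]=30
3. P3: load  L4  bus=[BusRd]  L4: P0=I P1=I P2=I P3=E  mem[L4]=0
4. P0: store L0 := 57  bus=[BusRdX]  L0: P0=M P1=I P2=I P3=I  mem[L0]=30
5. P2: load  L0  bus=[BusRd,Flush]  L0: P0=S P1=I P2=S P3=I  mem[L0]=57
6. P1: store L0 := 79  bus=[BusRdX]  L0: P0=I P1=M P2=I P3=I  mem[L0]=57
7. P2: store L0 := 99  bus=[BusRdX,Flush]  L0: P0=I P1=I P2=M P3=I  mem[L0]=79
8. P0: load  L0  bus=[BusRd,Flush]  L0: P0=S P1=I P2=S P3=I  mem[L0]=99
9. P1: load  L0  bus=[BusRd]  L0: P0=S P1=S P2=S P3=I  mem[L0]=99
10. P0: store L0 := 66  bus=[BusUpgr]  L0: P0=M P1=I P2=I P3=I  mem[L0]=99
11. P0: load  L0  bus=[-]  L0: P0=M P1=I P2=I P3=I  mem[L0]=99
12. P1: store L0 := 35  bus=[BusRdX,Flush]  L0: P0=I P1=M P2=I P3=I  mem[L0]=66
13. P0: load  L0  bus=[BusRd,Flush]  L0: P0=S P1=S P2=I P3=I  mem[L0]=35
14. P3: load  L0  bus=[BusRd]  L0: P0=S P1=S P2=I P3=S  mem[L0]=35
15. P1: load  L0  bus=[-]  L0: P0=S P1=S P2=I P3=S  mem[L0]=35
16. P3: load  L0  bus=[-]  L0: P0=S P1=S P2=I P3=S  mem[L0]=35
17. P0: load  L0  bus=[-]  L0: P0=S P1=S P2=I P3=S  mem[L0]=35
18. P1: store L0 := 1  bus=[BusUpgr]  L0: P0=I P1=M P2=I P3=I  mem[L0]=35
19. P3: store L0 := 4  bus=[BusRdX,Flush]  L0: P0=I P1=I P2=I P3=M  mem[L0]=1
20. P3: store L4 := 14  bus=[-]  L4: P0=I P1=I P2=I P3=M  mem[L4]=0
21. P1: store L0 := 78  bus=[BusRdX,Flush]  L0: P0=I P1=M P2=I P3=I  mem[L0]=4
22. P0: load  L0  bus=[BusRd,Flush]  L0: P0=S P1=S P2=I P3=I  mem[L0]=78

memory[L2] = 0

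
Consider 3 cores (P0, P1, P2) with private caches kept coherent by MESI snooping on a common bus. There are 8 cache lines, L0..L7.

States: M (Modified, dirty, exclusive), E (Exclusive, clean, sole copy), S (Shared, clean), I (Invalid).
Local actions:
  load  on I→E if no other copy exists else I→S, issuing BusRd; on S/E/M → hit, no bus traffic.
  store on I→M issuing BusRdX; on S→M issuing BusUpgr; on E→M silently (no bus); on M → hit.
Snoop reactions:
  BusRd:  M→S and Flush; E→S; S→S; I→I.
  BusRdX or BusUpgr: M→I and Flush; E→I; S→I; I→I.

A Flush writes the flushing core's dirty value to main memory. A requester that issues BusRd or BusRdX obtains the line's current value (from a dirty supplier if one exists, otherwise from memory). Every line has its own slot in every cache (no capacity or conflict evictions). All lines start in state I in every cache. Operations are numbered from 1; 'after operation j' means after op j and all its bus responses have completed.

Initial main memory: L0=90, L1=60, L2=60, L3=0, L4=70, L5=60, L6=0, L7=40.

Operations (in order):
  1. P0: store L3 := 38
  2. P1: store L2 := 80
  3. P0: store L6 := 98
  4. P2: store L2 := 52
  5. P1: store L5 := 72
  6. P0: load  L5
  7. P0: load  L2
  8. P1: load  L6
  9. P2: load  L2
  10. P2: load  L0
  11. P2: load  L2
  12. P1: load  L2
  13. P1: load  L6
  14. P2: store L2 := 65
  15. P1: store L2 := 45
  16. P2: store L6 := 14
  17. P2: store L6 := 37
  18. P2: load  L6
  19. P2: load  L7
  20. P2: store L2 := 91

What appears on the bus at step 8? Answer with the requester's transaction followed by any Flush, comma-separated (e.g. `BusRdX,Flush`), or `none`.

1. P0: store L3 := 38  bus=[BusRdX]  L3: P0=M P1=I P2=I  mem[L3]=0
2. P1: store L2 := 80  bus=[BusRdX]  L2: P0=I P1=M P2=I  mem[L2]=60
3. P0: store L6 := 98  bus=[BusRdX]  L6: P0=M P1=I P2=I  mem[L6]=0
4. P2: store L2 := 52  bus=[BusRdX,Flush]  L2: P0=I P1=I P2=M  mem[L2]=80
5. P1: store L5 := 72  bus=[BusRdX]  L5: P0=I P1=M P2=I  mem[L5]=60
6. P0: load  L5  bus=[BusRd,Flush]  L5: P0=S P1=S P2=I  mem[L5]=72
7. P0: load  L2  bus=[BusRd,Flush]  L2: P0=S P1=I P2=S  mem[L2]=52
8. P1: load  L6  bus=[BusRd,Flush]  L6: P0=S P1=S P2=I  mem[L6]=98
9. P2: load  L2  bus=[-]  L2: P0=S P1=I P2=S  mem[L2]=52
10. P2: load  L0  bus=[BusRd]  L0: P0=I P1=I P2=E  mem[L0]=90
11. P2: load  L2  bus=[-]  L2: P0=S P1=I P2=S  mem[L2]=52
12. P1: load  L2  bus=[BusRd]  L2: P0=S P1=S P2=S  mem[L2]=52
13. P1: load  L6  bus=[-]  L6: P0=S P1=S P2=I  mem[L6]=98
14. P2: store L2 := 65  bus=[BusUpgr]  L2: P0=I P1=I P2=M  mem[L2]=52
15. P1: store L2 := 45  bus=[BusRdX,Flush]  L2: P0=I P1=M P2=I  mem[L2]=65
16. P2: store L6 := 14  bus=[BusRdX]  L6: P0=I P1=I P2=M  mem[L6]=98
17. P2: store L6 := 37  bus=[-]  L6: P0=I P1=I P2=M  mem[L6]=98
18. P2: load  L6  bus=[-]  L6: P0=I P1=I P2=M  mem[L6]=98
19. P2: load  L7  bus=[BusRd]  L7: P0=I P1=I P2=E  mem[L7]=40
20. P2: store L2 := 91  bus=[BusRdX,Flush]  L2: P0=I P1=I P2=M  mem[L2]=45

bus = BusRd,Flush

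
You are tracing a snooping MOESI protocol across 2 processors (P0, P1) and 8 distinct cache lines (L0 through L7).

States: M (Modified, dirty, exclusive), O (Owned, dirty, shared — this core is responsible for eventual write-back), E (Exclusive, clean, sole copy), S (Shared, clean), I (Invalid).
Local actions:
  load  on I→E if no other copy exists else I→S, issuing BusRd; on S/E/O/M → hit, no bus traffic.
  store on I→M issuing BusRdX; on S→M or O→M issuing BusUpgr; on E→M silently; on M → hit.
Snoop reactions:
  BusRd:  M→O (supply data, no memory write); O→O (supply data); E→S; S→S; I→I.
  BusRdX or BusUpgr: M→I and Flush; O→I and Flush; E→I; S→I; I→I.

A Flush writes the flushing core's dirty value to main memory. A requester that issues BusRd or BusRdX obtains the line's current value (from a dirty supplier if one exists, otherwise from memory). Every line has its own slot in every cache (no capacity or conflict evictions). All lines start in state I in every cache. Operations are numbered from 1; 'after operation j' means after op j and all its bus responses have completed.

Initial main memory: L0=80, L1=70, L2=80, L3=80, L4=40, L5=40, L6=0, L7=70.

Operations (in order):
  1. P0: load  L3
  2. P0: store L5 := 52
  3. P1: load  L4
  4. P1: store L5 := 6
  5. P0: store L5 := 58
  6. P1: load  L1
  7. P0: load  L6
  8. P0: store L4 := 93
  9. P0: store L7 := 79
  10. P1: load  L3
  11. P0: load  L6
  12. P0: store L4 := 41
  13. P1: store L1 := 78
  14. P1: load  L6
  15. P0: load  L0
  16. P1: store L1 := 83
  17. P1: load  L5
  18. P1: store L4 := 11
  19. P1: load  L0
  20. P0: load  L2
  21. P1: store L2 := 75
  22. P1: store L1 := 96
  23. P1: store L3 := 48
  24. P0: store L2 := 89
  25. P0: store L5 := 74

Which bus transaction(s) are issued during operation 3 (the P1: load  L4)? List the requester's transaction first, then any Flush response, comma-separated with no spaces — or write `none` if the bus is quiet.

bus = BusRd

step 1: P0: load  L3  ⟶  EI  (L3)  txn=BusRd  M[L3]=80
step 2: P0: store L5 := 52  ⟶  MI  (L5)  txn=BusRdX  M[L5]=40
step 3: P1: load  L4  ⟶  IE  (L4)  txn=BusRd  M[L4]=40
step 4: P1: store L5 := 6  ⟶  IM  (L5)  txn=BusRdX+Flush  M[L5]=52
step 5: P0: store L5 := 58  ⟶  MI  (L5)  txn=BusRdX+Flush  M[L5]=6
step 6: P1: load  L1  ⟶  IE  (L1)  txn=BusRd  M[L1]=70
step 7: P0: load  L6  ⟶  EI  (L6)  txn=BusRd  M[L6]=0
step 8: P0: store L4 := 93  ⟶  MI  (L4)  txn=BusRdX  M[L4]=40
step 9: P0: store L7 := 79  ⟶  MI  (L7)  txn=BusRdX  M[L7]=70
step 10: P1: load  L3  ⟶  SS  (L3)  txn=BusRd  M[L3]=80
step 11: P0: load  L6  ⟶  EI  (L6)  txn=∅  M[L6]=0
step 12: P0: store L4 := 41  ⟶  MI  (L4)  txn=∅  M[L4]=40
step 13: P1: store L1 := 78  ⟶  IM  (L1)  txn=∅  M[L1]=70
step 14: P1: load  L6  ⟶  SS  (L6)  txn=BusRd  M[L6]=0
step 15: P0: load  L0  ⟶  EI  (L0)  txn=BusRd  M[L0]=80
step 16: P1: store L1 := 83  ⟶  IM  (L1)  txn=∅  M[L1]=70
step 17: P1: load  L5  ⟶  OS  (L5)  txn=BusRd  M[L5]=6
step 18: P1: store L4 := 11  ⟶  IM  (L4)  txn=BusRdX+Flush  M[L4]=41
step 19: P1: load  L0  ⟶  SS  (L0)  txn=BusRd  M[L0]=80
step 20: P0: load  L2  ⟶  EI  (L2)  txn=BusRd  M[L2]=80
step 21: P1: store L2 := 75  ⟶  IM  (L2)  txn=BusRdX  M[L2]=80
step 22: P1: store L1 := 96  ⟶  IM  (L1)  txn=∅  M[L1]=70
step 23: P1: store L3 := 48  ⟶  IM  (L3)  txn=BusUpgr  M[L3]=80
step 24: P0: store L2 := 89  ⟶  MI  (L2)  txn=BusRdX+Flush  M[L2]=75
step 25: P0: store L5 := 74  ⟶  MI  (L5)  txn=BusUpgr  M[L5]=6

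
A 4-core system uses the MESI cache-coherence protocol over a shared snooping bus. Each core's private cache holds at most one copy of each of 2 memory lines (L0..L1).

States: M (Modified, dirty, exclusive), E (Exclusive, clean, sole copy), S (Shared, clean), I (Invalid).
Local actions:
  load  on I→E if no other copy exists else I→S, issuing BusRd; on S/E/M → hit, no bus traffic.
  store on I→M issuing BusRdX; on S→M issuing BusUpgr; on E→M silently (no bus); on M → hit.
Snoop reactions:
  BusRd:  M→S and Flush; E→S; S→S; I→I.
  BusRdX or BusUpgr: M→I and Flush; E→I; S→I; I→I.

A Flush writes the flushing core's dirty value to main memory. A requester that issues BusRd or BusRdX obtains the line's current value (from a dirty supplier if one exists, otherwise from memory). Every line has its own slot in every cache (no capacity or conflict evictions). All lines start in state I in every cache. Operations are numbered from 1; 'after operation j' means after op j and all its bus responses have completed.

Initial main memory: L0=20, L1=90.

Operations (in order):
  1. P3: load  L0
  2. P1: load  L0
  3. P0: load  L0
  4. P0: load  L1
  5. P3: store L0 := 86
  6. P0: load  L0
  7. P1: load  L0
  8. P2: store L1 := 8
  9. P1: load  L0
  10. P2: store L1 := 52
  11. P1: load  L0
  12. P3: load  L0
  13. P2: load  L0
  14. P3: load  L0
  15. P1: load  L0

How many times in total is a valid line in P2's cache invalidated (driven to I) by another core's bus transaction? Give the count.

invalidations = 0

  op1 P3: load  L0 → I/I/I/E on L0; bus BusRd; mem=20
  op2 P1: load  L0 → I/S/I/S on L0; bus BusRd; mem=20
  op3 P0: load  L0 → S/S/I/S on L0; bus BusRd; mem=20
  op4 P0: load  L1 → E/I/I/I on L1; bus BusRd; mem=90
  op5 P3: store L0 := 86 → I/I/I/M on L0; bus BusUpgr; mem=20
  op6 P0: load  L0 → S/I/I/S on L0; bus BusRd Flush; mem=86
  op7 P1: load  L0 → S/S/I/S on L0; bus BusRd; mem=86
  op8 P2: store L1 := 8 → I/I/M/I on L1; bus BusRdX; mem=90
  op9 P1: load  L0 → S/S/I/S on L0; bus (none); mem=86
  op10 P2: store L1 := 52 → I/I/M/I on L1; bus (none); mem=90
  op11 P1: load  L0 → S/S/I/S on L0; bus (none); mem=86
  op12 P3: load  L0 → S/S/I/S on L0; bus (none); mem=86
  op13 P2: load  L0 → S/S/S/S on L0; bus BusRd; mem=86
  op14 P3: load  L0 → S/S/S/S on L0; bus (none); mem=86
  op15 P1: load  L0 → S/S/S/S on L0; bus (none); mem=86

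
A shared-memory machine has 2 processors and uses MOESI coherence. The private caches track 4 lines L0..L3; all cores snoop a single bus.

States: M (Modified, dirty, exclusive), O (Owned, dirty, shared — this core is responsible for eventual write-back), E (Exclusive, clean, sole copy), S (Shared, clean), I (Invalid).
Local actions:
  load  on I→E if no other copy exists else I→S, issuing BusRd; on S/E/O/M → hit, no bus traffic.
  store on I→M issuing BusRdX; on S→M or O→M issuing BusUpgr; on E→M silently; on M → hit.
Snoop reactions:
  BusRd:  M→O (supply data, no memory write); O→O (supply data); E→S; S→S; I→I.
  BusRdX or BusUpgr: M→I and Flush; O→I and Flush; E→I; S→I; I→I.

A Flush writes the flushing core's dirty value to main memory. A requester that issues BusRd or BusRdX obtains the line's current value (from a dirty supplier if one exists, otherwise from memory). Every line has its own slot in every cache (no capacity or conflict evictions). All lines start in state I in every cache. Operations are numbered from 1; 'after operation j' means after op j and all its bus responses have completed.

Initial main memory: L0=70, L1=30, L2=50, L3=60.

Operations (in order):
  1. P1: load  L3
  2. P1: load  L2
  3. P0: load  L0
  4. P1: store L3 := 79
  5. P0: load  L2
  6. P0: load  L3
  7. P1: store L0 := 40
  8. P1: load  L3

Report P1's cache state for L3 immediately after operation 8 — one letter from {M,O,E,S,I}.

[1] P1: load  L3 | P0:I, P1:E(60) | bus: BusRd
[2] P1: load  L2 | P0:I, P1:E(50) | bus: BusRd
[3] P0: load  L0 | P0:E(70), P1:I | bus: BusRd
[4] P1: store L3 := 79 | P0:I, P1:M(79) | bus: none
[5] P0: load  L2 | P0:S(50), P1:S(50) | bus: BusRd
[6] P0: load  L3 | P0:S(79), P1:O(79) | bus: BusRd
[7] P1: store L0 := 40 | P0:I, P1:M(40) | bus: BusRdX
[8] P1: load  L3 | P0:S(79), P1:O(79) | bus: none

state = O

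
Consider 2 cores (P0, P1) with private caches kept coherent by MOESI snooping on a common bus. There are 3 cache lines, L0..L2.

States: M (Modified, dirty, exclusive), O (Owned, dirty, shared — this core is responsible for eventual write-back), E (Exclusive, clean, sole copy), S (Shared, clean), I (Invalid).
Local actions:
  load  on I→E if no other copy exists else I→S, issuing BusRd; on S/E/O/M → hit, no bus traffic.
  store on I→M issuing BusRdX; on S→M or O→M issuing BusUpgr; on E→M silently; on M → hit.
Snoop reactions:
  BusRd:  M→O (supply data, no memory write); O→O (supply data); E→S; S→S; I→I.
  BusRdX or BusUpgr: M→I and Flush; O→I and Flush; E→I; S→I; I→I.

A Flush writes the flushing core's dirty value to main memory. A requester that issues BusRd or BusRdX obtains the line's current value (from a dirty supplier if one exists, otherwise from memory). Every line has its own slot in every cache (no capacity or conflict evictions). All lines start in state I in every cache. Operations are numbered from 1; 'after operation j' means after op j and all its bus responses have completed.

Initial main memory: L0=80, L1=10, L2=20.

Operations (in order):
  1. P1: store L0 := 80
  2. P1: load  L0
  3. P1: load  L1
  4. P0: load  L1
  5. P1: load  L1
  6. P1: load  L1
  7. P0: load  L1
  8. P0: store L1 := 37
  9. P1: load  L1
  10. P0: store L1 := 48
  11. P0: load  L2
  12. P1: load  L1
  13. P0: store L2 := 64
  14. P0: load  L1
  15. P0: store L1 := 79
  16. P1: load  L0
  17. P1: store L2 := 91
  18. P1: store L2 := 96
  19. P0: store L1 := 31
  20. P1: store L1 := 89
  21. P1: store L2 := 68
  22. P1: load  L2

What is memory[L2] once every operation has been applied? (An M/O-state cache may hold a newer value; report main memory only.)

memory[L2] = 64

  op1 P1: store L0 := 80 → I/M on L0; bus BusRdX; mem=80
  op2 P1: load  L0 → I/M on L0; bus (none); mem=80
  op3 P1: load  L1 → I/E on L1; bus BusRd; mem=10
  op4 P0: load  L1 → S/S on L1; bus BusRd; mem=10
  op5 P1: load  L1 → S/S on L1; bus (none); mem=10
  op6 P1: load  L1 → S/S on L1; bus (none); mem=10
  op7 P0: load  L1 → S/S on L1; bus (none); mem=10
  op8 P0: store L1 := 37 → M/I on L1; bus BusUpgr; mem=10
  op9 P1: load  L1 → O/S on L1; bus BusRd; mem=10
  op10 P0: store L1 := 48 → M/I on L1; bus BusUpgr; mem=10
  op11 P0: load  L2 → E/I on L2; bus BusRd; mem=20
  op12 P1: load  L1 → O/S on L1; bus BusRd; mem=10
  op13 P0: store L2 := 64 → M/I on L2; bus (none); mem=20
  op14 P0: load  L1 → O/S on L1; bus (none); mem=10
  op15 P0: store L1 := 79 → M/I on L1; bus BusUpgr; mem=10
  op16 P1: load  L0 → I/M on L0; bus (none); mem=80
  op17 P1: store L2 := 91 → I/M on L2; bus BusRdX Flush; mem=64
  op18 P1: store L2 := 96 → I/M on L2; bus (none); mem=64
  op19 P0: store L1 := 31 → M/I on L1; bus (none); mem=10
  op20 P1: store L1 := 89 → I/M on L1; bus BusRdX Flush; mem=31
  op21 P1: store L2 := 68 → I/M on L2; bus (none); mem=64
  op22 P1: load  L2 → I/M on L2; bus (none); mem=64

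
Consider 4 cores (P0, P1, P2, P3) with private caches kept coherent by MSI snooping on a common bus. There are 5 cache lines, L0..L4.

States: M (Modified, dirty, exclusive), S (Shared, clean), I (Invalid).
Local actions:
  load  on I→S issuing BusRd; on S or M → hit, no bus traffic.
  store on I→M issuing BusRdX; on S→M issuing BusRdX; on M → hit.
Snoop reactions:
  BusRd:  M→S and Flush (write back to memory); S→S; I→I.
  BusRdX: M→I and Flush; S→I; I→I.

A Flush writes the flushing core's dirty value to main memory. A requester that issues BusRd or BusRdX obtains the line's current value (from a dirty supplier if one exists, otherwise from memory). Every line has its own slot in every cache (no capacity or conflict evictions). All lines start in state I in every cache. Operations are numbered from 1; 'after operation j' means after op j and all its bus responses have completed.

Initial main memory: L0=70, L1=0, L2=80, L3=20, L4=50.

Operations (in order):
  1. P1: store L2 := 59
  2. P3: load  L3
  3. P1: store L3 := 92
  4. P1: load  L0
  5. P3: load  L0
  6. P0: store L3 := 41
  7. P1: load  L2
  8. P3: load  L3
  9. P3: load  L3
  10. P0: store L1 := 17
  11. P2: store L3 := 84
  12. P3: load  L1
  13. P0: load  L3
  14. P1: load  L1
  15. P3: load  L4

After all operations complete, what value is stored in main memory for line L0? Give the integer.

[1] P1: store L2 := 59 | P0:I, P1:M(59), P2:I, P3:I | bus: BusRdX
[2] P3: load  L3 | P0:I, P1:I, P2:I, P3:S(20) | bus: BusRd
[3] P1: store L3 := 92 | P0:I, P1:M(92), P2:I, P3:I | bus: BusRdX
[4] P1: load  L0 | P0:I, P1:S(70), P2:I, P3:I | bus: BusRd
[5] P3: load  L0 | P0:I, P1:S(70), P2:I, P3:S(70) | bus: BusRd
[6] P0: store L3 := 41 | P0:M(41), P1:I, P2:I, P3:I | bus: BusRdX,Flush
[7] P1: load  L2 | P0:I, P1:M(59), P2:I, P3:I | bus: none
[8] P3: load  L3 | P0:S(41), P1:I, P2:I, P3:S(41) | bus: BusRd,Flush
[9] P3: load  L3 | P0:S(41), P1:I, P2:I, P3:S(41) | bus: none
[10] P0: store L1 := 17 | P0:M(17), P1:I, P2:I, P3:I | bus: BusRdX
[11] P2: store L3 := 84 | P0:I, P1:I, P2:M(84), P3:I | bus: BusRdX
[12] P3: load  L1 | P0:S(17), P1:I, P2:I, P3:S(17) | bus: BusRd,Flush
[13] P0: load  L3 | P0:S(84), P1:I, P2:S(84), P3:I | bus: BusRd,Flush
[14] P1: load  L1 | P0:S(17), P1:S(17), P2:I, P3:S(17) | bus: BusRd
[15] P3: load  L4 | P0:I, P1:I, P2:I, P3:S(50) | bus: BusRd

memory[L0] = 70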